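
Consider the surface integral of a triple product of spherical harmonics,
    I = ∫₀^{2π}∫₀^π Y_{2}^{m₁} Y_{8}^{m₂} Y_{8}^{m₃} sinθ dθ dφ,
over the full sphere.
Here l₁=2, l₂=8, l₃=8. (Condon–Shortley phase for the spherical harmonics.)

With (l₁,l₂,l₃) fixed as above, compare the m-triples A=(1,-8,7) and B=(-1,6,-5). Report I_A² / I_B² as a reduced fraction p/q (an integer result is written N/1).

600/847

l's match ⇒ only the (l;m) 3-j factors differ between A and B.
A: triangle coeff Δ(2,8,8) = 1/348840; Σ_t [0,0]: t=0:+1/174356582400 = 1/174356582400; (3j)²=5/323 [(2 8 8; 1 -8 7)], sign=-1
B: triangle coeff Δ(2,8,8) = 1/348840; Σ_t [1,2]: t=1:−1/12454041600 t=2:+1/1916006400 = 1/2264371200; (3j)²=847/38760 [(2 8 8; -1 6 -5)], sign=-1
I_A²/I_B² = (5/323)/(847/38760) = 600/847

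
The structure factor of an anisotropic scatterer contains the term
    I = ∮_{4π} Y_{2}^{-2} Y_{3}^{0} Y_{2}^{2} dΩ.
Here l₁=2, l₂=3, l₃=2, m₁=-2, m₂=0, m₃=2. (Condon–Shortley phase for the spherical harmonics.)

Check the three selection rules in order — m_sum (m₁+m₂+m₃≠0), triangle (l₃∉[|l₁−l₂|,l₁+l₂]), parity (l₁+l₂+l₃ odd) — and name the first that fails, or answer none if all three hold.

parity

Σmᵢ = 0  ✓
l₃∈[|l₁−l₂|,l₁+l₂]=[1,5], have l₃=2  ✓
Σlᵢ = 7 ⇒ odd  ✗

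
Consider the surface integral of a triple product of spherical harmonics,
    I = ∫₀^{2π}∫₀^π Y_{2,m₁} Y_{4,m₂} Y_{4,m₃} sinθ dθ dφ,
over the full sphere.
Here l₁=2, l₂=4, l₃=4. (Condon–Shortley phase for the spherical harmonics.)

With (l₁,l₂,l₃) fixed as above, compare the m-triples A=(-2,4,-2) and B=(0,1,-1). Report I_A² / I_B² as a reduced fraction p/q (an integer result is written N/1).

Shared (l₁,l₂,l₃)=(2,4,4): N and (l;000)² cancel in I_A²/I_B².
A: Δ = 2!·2!·6!/11! = 1/13860; Racah Σ t=2..2: t=2:+1/2880 = 1/2880; ⇒ 3j(2 4 4; -2 4 -2)² = 2/165, sgn +1
B: Δ = 2!·2!·6!/11! = 1/13860; Racah Σ t=0..2: t=0:+1/480 t=1:−1/48 t=2:+1/144 = -17/1440; ⇒ 3j(2 4 4; 0 1 -1)² = 289/13860, sgn +1
I_A²/I_B² = (2/165)/(289/13860) = 168/289

168/289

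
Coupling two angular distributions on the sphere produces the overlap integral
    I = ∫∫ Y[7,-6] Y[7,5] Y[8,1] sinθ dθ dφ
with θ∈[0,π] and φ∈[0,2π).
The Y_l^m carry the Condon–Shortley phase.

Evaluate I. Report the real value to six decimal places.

Rules hold: Σm=0, L=22 even, 0≤8≤14.
N = 15·15·17 = 3825
Δ = 6!·8!·8!/23! = 1/22086194130
Racah Σ t=0..6: t=0:+1/18289152000 t=1:−1/248832000 t=2:+1/24883200 t=3:−1/11943936 t=4:+1/24883200 t=5:−1/248832000 t=6:+1/18289152000 = -11/975421440
⇒ 3j(7 7 8; 0 0 0)² = 1750/289731, sgn -1
Racah Σ t=5..6: t=5:−1/24385536000 t=6:+1/5225472000 = 11/73156608000
⇒ 3j(7 7 8; -6 5 1)² = 2904/260015, sgn -1
4πI² = N·(3j₀)²·(3jₘ)² = 10890000/42204149
I = +1·√(0.258032/4π) = 0.14329513

0.143295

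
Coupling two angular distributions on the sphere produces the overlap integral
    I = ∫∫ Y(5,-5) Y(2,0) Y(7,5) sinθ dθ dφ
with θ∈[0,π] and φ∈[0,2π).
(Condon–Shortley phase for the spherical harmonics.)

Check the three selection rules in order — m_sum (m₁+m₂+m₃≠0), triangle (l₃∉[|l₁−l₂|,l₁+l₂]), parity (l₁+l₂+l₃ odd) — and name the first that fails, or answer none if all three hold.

m₁+m₂+m₃ = -5 + 0 + 5 = 0  ✓
triangle: |5−2|=3 ≤ l₃=7 ≤ 5+2=7  ✓
parity: l₁+l₂+l₃ = 14 is even  ✓

none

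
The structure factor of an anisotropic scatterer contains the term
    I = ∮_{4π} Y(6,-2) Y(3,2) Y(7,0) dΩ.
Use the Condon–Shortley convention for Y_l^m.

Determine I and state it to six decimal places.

Rules hold: Σm=0, L=16 even, 3≤7≤9.
N = 13·7·15 = 1365
Δ = 2!·10!·4!/17! = 1/2042040
Racah Σ t=0..2: t=0:+1/207360 t=1:−1/57600 t=2:+1/207360 = -1/129600
⇒ 3j(6 3 7; 0 0 0)² = 168/12155, sgn +1
Racah Σ t=1..2: t=1:−1/725760 t=2:+1/207360 = 1/290304
⇒ 3j(6 3 7; -2 2 0)² = 125/7293, sgn -1
4πI² = N·(3j₀)²·(3jₘ)² = 147000/454597
I = -1·√(0.323363/4π) = -0.16041333

-0.160413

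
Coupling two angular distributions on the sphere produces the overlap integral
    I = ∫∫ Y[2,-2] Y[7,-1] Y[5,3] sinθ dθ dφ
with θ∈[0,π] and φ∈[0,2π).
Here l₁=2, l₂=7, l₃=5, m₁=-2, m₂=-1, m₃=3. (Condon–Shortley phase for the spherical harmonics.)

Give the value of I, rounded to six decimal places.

-0.043890

m-sum 0 ✓  L=14 even ✓  5≤5≤9 ✓
Π(2lᵢ+1) = 5×15×11 = 825
triangle coeff Δ(2,7,5) = 1/15015
Σ_t [2,2]: t=2:+1/57600 = 1/57600
(3j)²=21/715 [(2 7 5; 0 0 0)], sign=-1
Σ_t [4,4]: t=4:+1/1935360 = 1/1935360
(3j)²=1/1001 [(2 7 5; -2 -1 3)], sign=+1
⇒ 4πI² = 45/1859
I = (-1)√(45/1859/(4π)) = -0.04388960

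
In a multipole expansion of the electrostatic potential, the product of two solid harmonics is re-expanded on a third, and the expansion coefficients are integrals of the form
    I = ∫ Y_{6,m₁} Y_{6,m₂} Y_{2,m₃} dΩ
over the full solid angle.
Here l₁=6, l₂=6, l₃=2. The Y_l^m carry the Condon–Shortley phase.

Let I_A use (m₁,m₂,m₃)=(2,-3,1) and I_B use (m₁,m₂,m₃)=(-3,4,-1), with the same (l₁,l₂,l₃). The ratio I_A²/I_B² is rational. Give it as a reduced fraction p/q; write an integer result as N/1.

Shared (l₁,l₂,l₃)=(6,6,2): N and (l;000)² cancel in I_A²/I_B².
A: Δ = 10!·2!·2!/15! = 1/90090; Racah Σ t=2..3: t=2:+1/161280 t=3:−1/60480 = -1/96768; ⇒ 3j(6 6 2; 2 -3 1)² = 15/1001, sgn +1
B: Δ = 10!·2!·2!/15! = 1/90090; Racah Σ t=8..9: t=8:+1/161280 t=9:−1/725760 = 1/207360; ⇒ 3j(6 6 2; -3 4 -1)² = 7/286, sgn -1
I_A²/I_B² = (15/1001)/(7/286) = 30/49

30/49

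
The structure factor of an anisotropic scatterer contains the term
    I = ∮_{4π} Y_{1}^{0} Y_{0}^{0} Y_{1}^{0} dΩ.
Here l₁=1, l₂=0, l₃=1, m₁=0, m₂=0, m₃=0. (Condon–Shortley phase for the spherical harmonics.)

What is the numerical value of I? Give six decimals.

0.282095

m-sum 0 ✓  L=2 even ✓  1≤1≤1 ✓
Π(2lᵢ+1) = 3×1×3 = 9
triangle coeff Δ(1,0,1) = 1/3
Σ_t [0,0]: t=0:+1/1 = 1/1
(3j)²=1/3 [(1 0 1; 0 0 0)], sign=-1
(m-triple is (0,0,0) — same symbol as above.)
⇒ 4πI² = 1/1
I = (+1)√(1/1/(4π)) = 0.28209479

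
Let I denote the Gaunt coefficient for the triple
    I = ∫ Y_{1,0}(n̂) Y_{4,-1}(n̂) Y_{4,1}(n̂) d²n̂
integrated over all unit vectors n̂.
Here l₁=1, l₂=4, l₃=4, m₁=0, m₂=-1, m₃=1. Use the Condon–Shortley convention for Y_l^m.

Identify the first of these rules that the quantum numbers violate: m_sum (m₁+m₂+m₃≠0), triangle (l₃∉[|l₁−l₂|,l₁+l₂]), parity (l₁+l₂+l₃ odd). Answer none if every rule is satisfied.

parity

m₁+m₂+m₃ = 0 − 1 + 1 = 0  ✓
triangle: |1−4|=3 ≤ l₃=4 ≤ 1+4=5  ✓
parity: l₁+l₂+l₃ = 9 is odd  ✗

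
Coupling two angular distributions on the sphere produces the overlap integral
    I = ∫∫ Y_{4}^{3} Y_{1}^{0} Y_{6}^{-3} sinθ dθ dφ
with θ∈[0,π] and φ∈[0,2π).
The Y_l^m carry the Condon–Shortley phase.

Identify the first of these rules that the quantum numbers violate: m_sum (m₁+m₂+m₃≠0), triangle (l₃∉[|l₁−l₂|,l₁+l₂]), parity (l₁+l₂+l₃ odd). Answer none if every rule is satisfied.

azimuthal sum: 3 + 0 − 3 = 0  ✓
3 ≤ 6 ≤ 5 (triangle on l)  ✗
L = 4 + 1 + 6 = 11 (odd)

triangle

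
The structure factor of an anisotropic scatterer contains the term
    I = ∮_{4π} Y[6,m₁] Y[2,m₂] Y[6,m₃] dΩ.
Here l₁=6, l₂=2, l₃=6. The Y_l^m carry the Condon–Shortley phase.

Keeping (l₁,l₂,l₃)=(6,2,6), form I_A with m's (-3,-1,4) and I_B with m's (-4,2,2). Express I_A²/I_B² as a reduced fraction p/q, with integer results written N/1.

l's match ⇒ only the (l;m) 3-j factors differ between A and B.
A: triangle coeff Δ(6,2,6) = 1/90090; Σ_t [0,1]: t=0:+1/725760 t=1:−1/161280 = -1/207360; (3j)²=7/286 [(6 2 6; -3 -1 4)], sign=-1
B: triangle coeff Δ(6,2,6) = 1/90090; Σ_t [2,2]: t=2:+1/322560 = 1/322560; (3j)²=18/1001 [(6 2 6; -4 2 2)], sign=+1
I_A²/I_B² = (7/286)/(18/1001) = 49/36

49/36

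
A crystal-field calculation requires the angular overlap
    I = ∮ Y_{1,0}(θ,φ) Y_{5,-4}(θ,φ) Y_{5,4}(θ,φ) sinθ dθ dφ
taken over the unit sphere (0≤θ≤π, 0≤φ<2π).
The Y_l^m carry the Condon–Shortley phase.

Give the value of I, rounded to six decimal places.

0.000000

Σlᵢ=11 odd — θ-integrand is odd under cosθ→−cosθ; I=0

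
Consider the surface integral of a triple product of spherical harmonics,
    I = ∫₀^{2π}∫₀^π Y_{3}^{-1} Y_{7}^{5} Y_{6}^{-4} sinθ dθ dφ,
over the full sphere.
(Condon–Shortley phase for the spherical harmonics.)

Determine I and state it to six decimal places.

Checks pass: Σm=0; 16 even; l₃=6∈[4,10].
(2·3+1)(2·7+1)(2·6+1) = 1365
Δ: 4! 2! 10! / 17! → 1/2042040
sum: t=1:−1/207360 t=2:+1/57600 t=3:−1/207360 = 1/129600
3j²(3 7 6; 0 0 0) = Δ·Π!·Σ² = 168/12155  (sign +1)
sum: t=2:+1/29030400 t=3:−1/2177280 t=4:+1/3870720 = -29/174182400
3j²(3 7 6; -1 5 -4) = Δ·Π!·Σ² = 841/185640  (sign -1)
combine: 4πI² = 1365·168/12155·841/185640 = 17661/206635
take √, sign -1: I = -0.08247091

-0.082471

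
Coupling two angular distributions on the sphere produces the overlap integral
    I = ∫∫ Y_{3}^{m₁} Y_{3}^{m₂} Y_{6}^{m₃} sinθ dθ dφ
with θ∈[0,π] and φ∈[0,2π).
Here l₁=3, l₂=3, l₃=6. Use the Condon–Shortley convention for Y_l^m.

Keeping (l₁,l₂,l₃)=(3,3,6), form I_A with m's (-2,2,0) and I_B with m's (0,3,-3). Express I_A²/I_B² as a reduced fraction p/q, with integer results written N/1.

Same 3,3,6: normalisation and zero-m 3j drop out of the ratio.
A: Δ: 0! 6! 6! / 13! → 1/12012; sum: t=0:+1/14400 = 1/14400; 3j²(3 3 6; -2 2 0) = Δ·Π!·Σ² = 3/1001  (sign +1)
B: Δ: 0! 6! 6! / 13! → 1/12012; sum: t=0:+1/25920 = 1/25920; 3j²(3 3 6; 0 3 -3) = Δ·Π!·Σ² = 1/143  (sign -1)
I_A²/I_B² = (3/1001)/(1/143) = 3/7

3/7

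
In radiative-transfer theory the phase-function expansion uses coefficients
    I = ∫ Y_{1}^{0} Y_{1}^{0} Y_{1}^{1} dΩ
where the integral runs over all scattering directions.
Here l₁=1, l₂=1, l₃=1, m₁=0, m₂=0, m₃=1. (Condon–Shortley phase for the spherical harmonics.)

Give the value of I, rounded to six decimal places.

0.000000

0 + 0 + 1 = 1 ≠ 0: azimuthal integral kills it; I = 0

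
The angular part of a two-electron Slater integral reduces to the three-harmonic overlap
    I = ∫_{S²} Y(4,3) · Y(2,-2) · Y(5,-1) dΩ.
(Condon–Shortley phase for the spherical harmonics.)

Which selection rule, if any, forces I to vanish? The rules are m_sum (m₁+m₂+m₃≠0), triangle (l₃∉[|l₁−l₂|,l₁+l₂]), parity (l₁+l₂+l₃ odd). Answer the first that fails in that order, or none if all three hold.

parity

m₁+m₂+m₃ = 3 − 2 − 1 = 0  ✓
triangle: |4−2|=2 ≤ l₃=5 ≤ 4+2=6  ✓
parity: l₁+l₂+l₃ = 11 is odd  ✗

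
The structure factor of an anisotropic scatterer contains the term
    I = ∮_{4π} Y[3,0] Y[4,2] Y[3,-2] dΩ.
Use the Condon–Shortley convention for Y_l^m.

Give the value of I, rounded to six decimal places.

Rules hold: Σm=0, L=10 even, 1≤3≤7.
N = 7·9·7 = 441
Δ = 4!·2!·4!/11! = 1/34650
Racah Σ t=1..3: t=1:−1/72 t=2:+1/16 t=3:−1/72 = 5/144
⇒ 3j(3 4 3; 0 0 0)² = 2/77, sgn -1
Racah Σ t=2..3: t=2:+1/96 t=3:−1/72 = -1/288
⇒ 3j(3 4 3; 0 2 -2)² = 1/462, sgn +1
4πI² = N·(3j₀)²·(3jₘ)² = 3/121
I = -1·√(0.0247934/4π) = -0.04441841

-0.044418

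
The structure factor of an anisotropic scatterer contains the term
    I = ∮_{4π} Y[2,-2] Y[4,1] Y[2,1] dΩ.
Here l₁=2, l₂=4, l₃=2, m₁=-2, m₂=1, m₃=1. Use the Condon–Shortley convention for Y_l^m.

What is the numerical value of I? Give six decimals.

-0.090112

Rules hold: Σm=0, L=8 even, 2≤2≤6.
N = 5·9·5 = 225
Δ = 4!·0!·4!/9! = 1/630
Racah Σ t=2..2: t=2:+1/16 = 1/16
⇒ 3j(2 4 2; 0 0 0)² = 2/35, sgn +1
Racah Σ t=4..4: t=4:+1/144 = 1/144
⇒ 3j(2 4 2; -2 1 1)² = 1/126, sgn -1
4πI² = N·(3j₀)²·(3jₘ)² = 5/49
I = -1·√(0.102041/4π) = -0.09011188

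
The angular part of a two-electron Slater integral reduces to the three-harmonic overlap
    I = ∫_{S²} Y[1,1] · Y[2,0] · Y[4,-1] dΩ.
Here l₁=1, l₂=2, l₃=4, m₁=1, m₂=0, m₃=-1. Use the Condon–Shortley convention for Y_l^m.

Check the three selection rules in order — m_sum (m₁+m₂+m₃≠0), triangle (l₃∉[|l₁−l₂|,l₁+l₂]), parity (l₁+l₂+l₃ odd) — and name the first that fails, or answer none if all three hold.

triangle

azimuthal sum: 1 + 0 − 1 = 0  ✓
1 ≤ 4 ≤ 3 (triangle on l)  ✗
L = 1 + 2 + 4 = 7 (odd)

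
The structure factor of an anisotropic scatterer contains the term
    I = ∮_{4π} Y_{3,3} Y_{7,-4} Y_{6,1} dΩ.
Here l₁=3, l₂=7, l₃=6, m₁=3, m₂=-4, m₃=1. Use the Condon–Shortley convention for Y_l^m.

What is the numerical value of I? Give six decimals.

Checks pass: Σm=0; 16 even; l₃=6∈[4,10].
(2·3+1)(2·7+1)(2·6+1) = 1365
Δ: 4! 2! 10! / 17! → 1/2042040
sum: t=1:−1/207360 t=2:+1/57600 t=3:−1/207360 = 1/129600
3j²(3 7 6; 0 0 0) = Δ·Π!·Σ² = 168/12155  (sign +1)
sum: t=0:+1/1451520 = 1/1451520
3j²(3 7 6; 3 -4 1) = Δ·Π!·Σ² = 75/3094  (sign -1)
combine: 4πI² = 1365·168/12155·75/3094 = 18900/41327
take √, sign -1: I = -0.19076954

-0.190770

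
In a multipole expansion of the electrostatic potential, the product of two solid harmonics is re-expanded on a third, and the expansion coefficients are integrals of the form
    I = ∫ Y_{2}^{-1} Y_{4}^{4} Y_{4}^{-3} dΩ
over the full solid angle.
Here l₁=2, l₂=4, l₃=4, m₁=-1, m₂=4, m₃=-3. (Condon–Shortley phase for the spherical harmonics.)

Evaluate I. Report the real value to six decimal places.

m-sum 0 ✓  L=10 even ✓  2≤4≤6 ✓
Π(2lᵢ+1) = 5×9×9 = 405
triangle coeff Δ(2,4,4) = 1/13860
Σ_t [0,2]: t=0:+1/192 t=1:−1/36 t=2:+1/192 = -5/288
(3j)²=20/693 [(2 4 4; 0 0 0)], sign=-1
Σ_t [2,2]: t=2:+1/1440 = 1/1440
(3j)²=7/165 [(2 4 4; -1 4 -3)], sign=-1
⇒ 4πI² = 60/121
I = (+1)√(60/121/(4π)) = 0.19864517

0.198645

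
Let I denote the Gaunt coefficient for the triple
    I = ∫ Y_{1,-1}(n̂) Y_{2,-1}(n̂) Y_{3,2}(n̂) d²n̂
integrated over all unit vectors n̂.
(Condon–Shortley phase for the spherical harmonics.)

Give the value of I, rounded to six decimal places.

0.261169

m-sum 0 ✓  L=6 even ✓  1≤3≤3 ✓
Π(2lᵢ+1) = 3×5×7 = 105
triangle coeff Δ(1,2,3) = 1/105
Σ_t [0,0]: t=0:+1/4 = 1/4
(3j)²=3/35 [(1 2 3; 0 0 0)], sign=-1
Σ_t [0,0]: t=0:+1/12 = 1/12
(3j)²=2/21 [(1 2 3; -1 -1 2)], sign=-1
⇒ 4πI² = 6/7
I = (+1)√(6/7/(4π)) = 0.26116903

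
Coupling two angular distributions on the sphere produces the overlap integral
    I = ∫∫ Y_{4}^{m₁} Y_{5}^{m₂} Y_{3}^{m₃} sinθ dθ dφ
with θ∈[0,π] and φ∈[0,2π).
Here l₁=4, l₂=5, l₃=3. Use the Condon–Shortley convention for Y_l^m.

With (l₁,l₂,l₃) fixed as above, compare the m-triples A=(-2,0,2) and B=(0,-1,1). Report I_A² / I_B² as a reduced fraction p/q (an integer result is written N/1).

480/121

Same 4,5,3: normalisation and zero-m 3j drop out of the ratio.
A: Δ: 6! 2! 4! / 13! → 1/180180; sum: t=4:+1/576 t=5:−1/2880 = 1/720; 3j²(4 5 3; -2 0 2) = Δ·Π!·Σ² = 80/3003  (sign -1)
B: Δ: 6! 2! 4! / 13! → 1/180180; sum: t=2:+1/384 t=3:−1/216 t=4:+1/2304 = -11/6912; 3j²(4 5 3; 0 -1 1) = Δ·Π!·Σ² = 11/1638  (sign -1)
I_A²/I_B² = (80/3003)/(11/1638) = 480/121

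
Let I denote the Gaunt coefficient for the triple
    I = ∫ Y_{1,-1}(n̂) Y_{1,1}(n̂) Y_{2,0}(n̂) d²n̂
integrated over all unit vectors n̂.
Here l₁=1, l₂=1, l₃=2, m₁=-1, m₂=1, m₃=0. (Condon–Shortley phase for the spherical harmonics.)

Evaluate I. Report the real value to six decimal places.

Checks pass: Σm=0; 4 even; l₃=2∈[0,2].
(2·1+1)(2·1+1)(2·2+1) = 45
Δ: 0! 2! 2! / 5! → 1/30
sum: t=0:+1/1 = 1/1
3j²(1 1 2; 0 0 0) = Δ·Π!·Σ² = 2/15  (sign +1)
sum: t=0:+1/4 = 1/4
3j²(1 1 2; -1 1 0) = Δ·Π!·Σ² = 1/30  (sign +1)
combine: 4πI² = 45·2/15·1/30 = 1/5
take √, sign +1: I = 0.12615663

0.126157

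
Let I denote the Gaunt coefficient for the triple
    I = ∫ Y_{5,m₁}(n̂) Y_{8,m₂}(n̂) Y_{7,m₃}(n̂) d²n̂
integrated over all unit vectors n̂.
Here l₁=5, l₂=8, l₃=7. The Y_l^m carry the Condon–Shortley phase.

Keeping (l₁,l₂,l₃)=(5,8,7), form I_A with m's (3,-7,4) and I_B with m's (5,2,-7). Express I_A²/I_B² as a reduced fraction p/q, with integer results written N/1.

l's match ⇒ only the (l;m) 3-j factors differ between A and B.
A: triangle coeff Δ(5,8,7) = 1/814773960; Σ_t [0,1]: t=0:+1/1045094400 t=1:−1/2612736000 = 1/1741824000; (3j)²=33/3230 [(5 8 7; 3 -7 4)], sign=-1
B: triangle coeff Δ(5,8,7) = 1/814773960; Σ_t [0,0]: t=0:+1/62705664000 = 1/62705664000; (3j)²=1/3876 [(5 8 7; 5 2 -7)], sign=+1
I_A²/I_B² = (33/3230)/(1/3876) = 198/5

198/5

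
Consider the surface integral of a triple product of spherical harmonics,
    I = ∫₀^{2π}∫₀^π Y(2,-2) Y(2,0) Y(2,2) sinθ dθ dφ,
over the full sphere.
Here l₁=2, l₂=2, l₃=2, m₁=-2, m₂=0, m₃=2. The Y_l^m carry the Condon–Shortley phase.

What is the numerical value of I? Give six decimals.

Checks pass: Σm=0; 6 even; l₃=2∈[0,4].
(2·2+1)(2·2+1)(2·2+1) = 125
Δ: 2! 2! 2! / 7! → 1/630
sum: t=0:+1/8 t=1:−1/1 t=2:+1/8 = -3/4
3j²(2 2 2; 0 0 0) = Δ·Π!·Σ² = 2/35  (sign -1)
sum: t=2:+1/8 = 1/8
3j²(2 2 2; -2 0 2) = Δ·Π!·Σ² = 2/35  (sign +1)
combine: 4πI² = 125·2/35·2/35 = 20/49
take √, sign -1: I = -0.18022375

-0.180224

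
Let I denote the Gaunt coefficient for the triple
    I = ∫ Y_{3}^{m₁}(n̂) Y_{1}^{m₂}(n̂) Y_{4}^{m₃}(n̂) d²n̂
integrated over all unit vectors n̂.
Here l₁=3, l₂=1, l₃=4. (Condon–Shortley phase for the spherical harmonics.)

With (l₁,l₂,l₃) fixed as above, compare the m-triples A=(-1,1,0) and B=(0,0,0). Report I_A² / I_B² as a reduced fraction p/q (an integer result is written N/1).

3/8

Shared (l₁,l₂,l₃)=(3,1,4): N and (l;000)² cancel in I_A²/I_B².
A: Δ = 0!·6!·2!/9! = 1/252; Racah Σ t=0..0: t=0:+1/96 = 1/96; ⇒ 3j(3 1 4; -1 1 0)² = 1/42, sgn +1
B: Δ = 0!·6!·2!/9! = 1/252; Racah Σ t=0..0: t=0:+1/36 = 1/36; ⇒ 3j(3 1 4; 0 0 0)² = 4/63, sgn +1
I_A²/I_B² = (1/42)/(4/63) = 3/8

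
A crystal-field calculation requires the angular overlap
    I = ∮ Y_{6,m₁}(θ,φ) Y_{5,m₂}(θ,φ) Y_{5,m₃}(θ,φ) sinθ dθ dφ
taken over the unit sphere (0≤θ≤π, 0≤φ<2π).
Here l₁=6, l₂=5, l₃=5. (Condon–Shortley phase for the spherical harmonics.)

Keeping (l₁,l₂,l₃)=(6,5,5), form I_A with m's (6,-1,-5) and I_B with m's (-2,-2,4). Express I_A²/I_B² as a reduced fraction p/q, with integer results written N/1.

11/14

l's match ⇒ only the (l;m) 3-j factors differ between A and B.
A: triangle coeff Δ(6,5,5) = 1/28588560; Σ_t [0,0]: t=0:+1/12441600 = 1/12441600; (3j)²=3/442 [(6 5 5; 6 -1 -5)], sign=+1
B: triangle coeff Δ(6,5,5) = 1/28588560; Σ_t [2,3]: t=2:+1/207360 t=3:−1/103680 = -1/207360; (3j)²=21/2431 [(6 5 5; -2 -2 4)], sign=+1
I_A²/I_B² = (3/442)/(21/2431) = 11/14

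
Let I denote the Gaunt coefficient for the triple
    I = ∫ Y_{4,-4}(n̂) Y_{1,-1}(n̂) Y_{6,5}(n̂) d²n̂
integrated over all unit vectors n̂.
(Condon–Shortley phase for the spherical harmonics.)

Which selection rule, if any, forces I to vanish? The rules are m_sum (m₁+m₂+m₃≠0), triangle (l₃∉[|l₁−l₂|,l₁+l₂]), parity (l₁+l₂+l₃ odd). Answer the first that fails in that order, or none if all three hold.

Σmᵢ = 0  ✓
l₃∈[|l₁−l₂|,l₁+l₂]=[3,5], have l₃=6  ✗
Σlᵢ = 11 ⇒ odd

triangle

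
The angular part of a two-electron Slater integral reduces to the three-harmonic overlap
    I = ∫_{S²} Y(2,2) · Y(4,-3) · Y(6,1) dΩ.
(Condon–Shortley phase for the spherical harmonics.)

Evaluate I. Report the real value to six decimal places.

-0.035563

Checks pass: Σm=0; 12 even; l₃=6∈[2,6].
(2·2+1)(2·4+1)(2·6+1) = 585
Δ: 0! 4! 8! / 13! → 1/6435
sum: t=0:+1/2304 = 1/2304
3j²(2 4 6; 0 0 0) = Δ·Π!·Σ² = 5/143  (sign +1)
sum: t=0:+1/120960 = 1/120960
3j²(2 4 6; 2 -3 1) = Δ·Π!·Σ² = 1/1287  (sign -1)
combine: 4πI² = 585·5/143·1/1287 = 25/1573
take √, sign -1: I = -0.03556319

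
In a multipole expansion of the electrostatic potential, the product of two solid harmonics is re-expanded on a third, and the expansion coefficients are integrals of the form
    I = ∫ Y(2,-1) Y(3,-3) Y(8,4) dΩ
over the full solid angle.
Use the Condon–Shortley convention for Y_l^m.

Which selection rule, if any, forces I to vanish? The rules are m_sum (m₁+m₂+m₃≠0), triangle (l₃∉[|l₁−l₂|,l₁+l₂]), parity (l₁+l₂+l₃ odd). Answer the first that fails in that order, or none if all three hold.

azimuthal sum: -1 − 3 + 4 = 0  ✓
1 ≤ 8 ≤ 5 (triangle on l)  ✗
L = 2 + 3 + 8 = 13 (odd)

triangle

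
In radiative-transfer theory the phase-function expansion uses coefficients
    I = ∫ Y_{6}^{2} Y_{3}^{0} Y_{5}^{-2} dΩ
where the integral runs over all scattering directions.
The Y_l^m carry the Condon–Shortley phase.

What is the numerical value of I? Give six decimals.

Checks pass: Σm=0; 14 even; l₃=5∈[3,9].
(2·6+1)(2·3+1)(2·5+1) = 1001
Δ: 4! 8! 2! / 15! → 1/675675
sum: t=1:−1/8640 t=2:+1/2304 t=3:−1/8640 = 7/34560
3j²(6 3 5; 0 0 0) = Δ·Π!·Σ² = 7/429  (sign -1)
sum: t=1:−1/8640 t=2:+1/5760 t=3:−1/60480 = 1/24192
3j²(6 3 5; 2 0 -2) = Δ·Π!·Σ² = 8/3003  (sign -1)
combine: 4πI² = 1001·7/429·8/3003 = 56/1287
take √, sign +1: I = 0.05884368

0.058844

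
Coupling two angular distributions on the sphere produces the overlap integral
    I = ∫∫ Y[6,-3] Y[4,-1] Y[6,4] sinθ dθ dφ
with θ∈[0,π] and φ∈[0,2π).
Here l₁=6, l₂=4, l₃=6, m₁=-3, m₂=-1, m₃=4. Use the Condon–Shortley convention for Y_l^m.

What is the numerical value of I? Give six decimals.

Rules hold: Σm=0, L=16 even, 2≤6≤10.
N = 13·9·13 = 1521
Δ = 4!·8!·4!/17! = 1/15315300
Racah Σ t=0..4: t=0:+1/829440 t=1:−1/25920 t=2:+1/9216 t=3:−1/25920 t=4:+1/829440 = 7/207360
⇒ 3j(6 4 6; 0 0 0)² = 28/2431, sgn +1
Racah Σ t=1..3: t=1:−1/967680 t=2:+1/120960 t=3:−1/207360 = 1/414720
⇒ 3j(6 4 6; -3 -1 4)² = 21/4862, sgn +1
4πI² = N·(3j₀)²·(3jₘ)² = 2646/34969
I = +1·√(0.075667/4π) = 0.07759762

0.077598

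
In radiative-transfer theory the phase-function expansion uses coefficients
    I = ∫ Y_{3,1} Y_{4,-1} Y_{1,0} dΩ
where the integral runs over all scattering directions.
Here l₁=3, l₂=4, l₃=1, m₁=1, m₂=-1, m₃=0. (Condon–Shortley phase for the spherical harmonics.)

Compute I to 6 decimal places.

-0.238414

Checks pass: Σm=0; 8 even; l₃=1∈[1,7].
(2·3+1)(2·4+1)(2·1+1) = 189
Δ: 6! 0! 2! / 9! → 1/252
sum: t=3:−1/36 = -1/36
3j²(3 4 1; 0 0 0) = Δ·Π!·Σ² = 4/63  (sign +1)
sum: t=2:+1/48 = 1/48
3j²(3 4 1; 1 -1 0) = Δ·Π!·Σ² = 5/84  (sign -1)
combine: 4πI² = 189·4/63·5/84 = 5/7
take √, sign -1: I = -0.23841361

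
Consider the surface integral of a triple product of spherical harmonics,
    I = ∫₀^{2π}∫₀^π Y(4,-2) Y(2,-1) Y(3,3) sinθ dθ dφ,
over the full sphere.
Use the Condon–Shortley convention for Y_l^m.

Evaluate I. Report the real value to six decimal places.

0.000000

L=9 odd ⇒ parity kills the (l;000) factor ⇒ I = 0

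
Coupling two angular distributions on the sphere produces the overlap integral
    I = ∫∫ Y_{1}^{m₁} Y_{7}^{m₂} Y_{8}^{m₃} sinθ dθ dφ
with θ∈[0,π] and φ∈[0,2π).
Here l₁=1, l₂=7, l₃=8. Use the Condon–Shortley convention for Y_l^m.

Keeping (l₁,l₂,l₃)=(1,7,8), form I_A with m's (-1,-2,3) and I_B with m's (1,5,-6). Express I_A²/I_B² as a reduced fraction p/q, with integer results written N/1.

55/91

Same 1,7,8: normalisation and zero-m 3j drop out of the ratio.
A: Δ: 0! 2! 14! / 17! → 1/2040; sum: t=0:+1/87091200 = 1/87091200; 3j²(1 7 8; -1 -2 3) = Δ·Π!·Σ² = 11/408  (sign -1)
B: Δ: 0! 2! 14! / 17! → 1/2040; sum: t=0:+1/1916006400 = 1/1916006400; 3j²(1 7 8; 1 5 -6) = Δ·Π!·Σ² = 91/2040  (sign +1)
I_A²/I_B² = (11/408)/(91/2040) = 55/91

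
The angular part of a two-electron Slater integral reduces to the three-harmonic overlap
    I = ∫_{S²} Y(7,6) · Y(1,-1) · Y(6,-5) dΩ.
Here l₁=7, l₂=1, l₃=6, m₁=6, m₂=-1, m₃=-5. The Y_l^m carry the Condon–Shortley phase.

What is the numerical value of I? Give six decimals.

Rules hold: Σm=0, L=14 even, 6≤6≤8.
N = 15·3·13 = 585
Δ = 2!·12!·0!/15! = 1/1365
Racah Σ t=1..1: t=1:−1/518400 = -1/518400
⇒ 3j(7 1 6; 0 0 0)² = 7/195, sgn -1
Racah Σ t=0..0: t=0:+1/79833600 = 1/79833600
⇒ 3j(7 1 6; 6 -1 -5)² = 2/35, sgn -1
4πI² = N·(3j₀)²·(3jₘ)² = 6/5
I = +1·√(1.2/4π) = 0.30901936

0.309019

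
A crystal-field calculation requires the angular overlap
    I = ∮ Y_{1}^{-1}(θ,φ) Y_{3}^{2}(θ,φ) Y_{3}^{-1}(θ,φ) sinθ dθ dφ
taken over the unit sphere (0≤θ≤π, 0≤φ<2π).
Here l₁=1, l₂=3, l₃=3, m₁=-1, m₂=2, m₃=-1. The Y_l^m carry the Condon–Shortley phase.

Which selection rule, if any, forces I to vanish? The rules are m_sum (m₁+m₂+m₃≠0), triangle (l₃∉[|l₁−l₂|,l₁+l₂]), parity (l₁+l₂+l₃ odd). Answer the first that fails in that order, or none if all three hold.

Σmᵢ = 0  ✓
l₃∈[|l₁−l₂|,l₁+l₂]=[2,4], have l₃=3  ✓
Σlᵢ = 7 ⇒ odd  ✗

parity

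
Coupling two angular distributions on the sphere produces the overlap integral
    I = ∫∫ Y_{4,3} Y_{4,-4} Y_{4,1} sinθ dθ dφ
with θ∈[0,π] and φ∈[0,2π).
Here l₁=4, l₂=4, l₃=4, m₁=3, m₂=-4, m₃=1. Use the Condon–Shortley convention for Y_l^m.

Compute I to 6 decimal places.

Rules hold: Σm=0, L=12 even, 0≤4≤8.
N = 9·9·9 = 729
Δ = 4!·4!·4!/13! = 1/450450
Racah Σ t=0..4: t=0:+1/13824 t=1:−1/216 t=2:+1/64 t=3:−1/216 t=4:+1/13824 = 5/768
⇒ 3j(4 4 4; 0 0 0)² = 18/1001, sgn +1
Racah Σ t=0..0: t=0:+1/3456 = 1/3456
⇒ 3j(4 4 4; 3 -4 1)² = 35/1287, sgn -1
4πI² = N·(3j₀)²·(3jₘ)² = 7290/20449
I = -1·√(0.356497/4π) = -0.16843130

-0.168431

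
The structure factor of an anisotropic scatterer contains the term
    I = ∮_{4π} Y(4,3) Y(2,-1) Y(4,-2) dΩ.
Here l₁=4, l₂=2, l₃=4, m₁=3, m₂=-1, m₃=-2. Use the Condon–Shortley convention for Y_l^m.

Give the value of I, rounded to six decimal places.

-0.187702

m-sum 0 ✓  L=10 even ✓  2≤4≤6 ✓
Π(2lᵢ+1) = 9×5×9 = 405
triangle coeff Δ(4,2,4) = 1/13860
Σ_t [0,2]: t=0:+1/192 t=1:−1/36 t=2:+1/192 = -5/288
(3j)²=20/693 [(4 2 4; 0 0 0)], sign=-1
Σ_t [0,1]: t=0:+1/240 t=1:−1/1440 = 1/288
(3j)²=5/132 [(4 2 4; 3 -1 -2)], sign=+1
⇒ 4πI² = 375/847
I = (-1)√(375/847/(4π)) = -0.18770204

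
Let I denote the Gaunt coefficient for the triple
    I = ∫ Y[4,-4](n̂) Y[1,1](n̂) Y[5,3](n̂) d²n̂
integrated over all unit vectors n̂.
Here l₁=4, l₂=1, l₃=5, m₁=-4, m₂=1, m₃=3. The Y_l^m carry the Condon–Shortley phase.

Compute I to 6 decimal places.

Checks pass: Σm=0; 10 even; l₃=5∈[3,5].
(2·4+1)(2·1+1)(2·5+1) = 297
Δ: 0! 8! 2! / 11! → 1/495
sum: t=0:+1/576 = 1/576
3j²(4 1 5; 0 0 0) = Δ·Π!·Σ² = 5/99  (sign -1)
sum: t=0:+1/80640 = 1/80640
3j²(4 1 5; -4 1 3) = Δ·Π!·Σ² = 1/495  (sign +1)
combine: 4πI² = 297·5/99·1/495 = 1/33
take √, sign -1: I = -0.04910640

-0.049106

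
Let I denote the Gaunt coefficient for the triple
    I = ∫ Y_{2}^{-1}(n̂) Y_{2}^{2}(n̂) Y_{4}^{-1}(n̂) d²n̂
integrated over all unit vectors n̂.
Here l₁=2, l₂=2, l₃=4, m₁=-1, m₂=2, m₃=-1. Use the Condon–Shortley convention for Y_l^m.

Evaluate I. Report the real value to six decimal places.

-0.090112

Checks pass: Σm=0; 8 even; l₃=4∈[0,4].
(2·2+1)(2·2+1)(2·4+1) = 225
Δ: 0! 4! 4! / 9! → 1/630
sum: t=0:+1/16 = 1/16
3j²(2 2 4; 0 0 0) = Δ·Π!·Σ² = 2/35  (sign +1)
sum: t=0:+1/144 = 1/144
3j²(2 2 4; -1 2 -1) = Δ·Π!·Σ² = 1/126  (sign -1)
combine: 4πI² = 225·2/35·1/126 = 5/49
take √, sign -1: I = -0.09011188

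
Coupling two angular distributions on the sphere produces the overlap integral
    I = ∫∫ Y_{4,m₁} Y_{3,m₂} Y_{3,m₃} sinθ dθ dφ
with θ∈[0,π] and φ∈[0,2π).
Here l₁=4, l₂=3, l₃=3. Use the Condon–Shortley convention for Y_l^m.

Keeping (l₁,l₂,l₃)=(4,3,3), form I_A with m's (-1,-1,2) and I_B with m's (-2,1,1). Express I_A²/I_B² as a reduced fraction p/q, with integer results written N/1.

4/5

Same 4,3,3: normalisation and zero-m 3j drop out of the ratio.
A: Δ: 4! 4! 2! / 11! → 1/34650; sum: t=1:−1/144 t=2:+1/48 = 1/72; 3j²(4 3 3; -1 -1 2) = Δ·Π!·Σ² = 16/693  (sign -1)
B: Δ: 4! 4! 2! / 11! → 1/34650; sum: t=2:+1/192 t=3:−1/36 t=4:+1/192 = -5/288; 3j²(4 3 3; -2 1 1) = Δ·Π!·Σ² = 20/693  (sign -1)
I_A²/I_B² = (16/693)/(20/693) = 4/5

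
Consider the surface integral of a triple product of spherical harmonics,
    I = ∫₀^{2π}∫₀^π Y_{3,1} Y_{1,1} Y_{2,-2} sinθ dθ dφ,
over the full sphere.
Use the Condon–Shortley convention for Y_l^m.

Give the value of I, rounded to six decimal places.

-0.082589

m-sum 0 ✓  L=6 even ✓  2≤2≤4 ✓
Π(2lᵢ+1) = 7×3×5 = 105
triangle coeff Δ(3,1,2) = 1/105
Σ_t [1,1]: t=1:−1/4 = -1/4
(3j)²=3/35 [(3 1 2; 0 0 0)], sign=-1
Σ_t [2,2]: t=2:+1/48 = 1/48
(3j)²=1/105 [(3 1 2; 1 1 -2)], sign=+1
⇒ 4πI² = 3/35
I = (-1)√(3/35/(4π)) = -0.08258890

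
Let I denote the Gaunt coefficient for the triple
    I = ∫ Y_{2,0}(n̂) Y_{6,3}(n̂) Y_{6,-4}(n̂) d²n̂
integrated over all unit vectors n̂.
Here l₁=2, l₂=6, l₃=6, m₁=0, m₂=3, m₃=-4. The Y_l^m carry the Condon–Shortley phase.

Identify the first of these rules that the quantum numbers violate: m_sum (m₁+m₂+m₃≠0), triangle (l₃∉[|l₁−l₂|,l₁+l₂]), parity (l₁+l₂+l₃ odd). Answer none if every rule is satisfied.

Σmᵢ = -1  ✗
l₃∈[|l₁−l₂|,l₁+l₂]=[4,8], have l₃=6
Σlᵢ = 14 ⇒ even

m_sum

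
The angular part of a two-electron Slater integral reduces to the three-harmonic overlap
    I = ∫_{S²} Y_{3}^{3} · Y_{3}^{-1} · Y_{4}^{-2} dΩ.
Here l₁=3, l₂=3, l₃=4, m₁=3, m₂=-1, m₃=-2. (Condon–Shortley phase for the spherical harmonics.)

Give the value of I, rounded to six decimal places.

Checks pass: Σm=0; 10 even; l₃=4∈[0,6].
(2·3+1)(2·3+1)(2·4+1) = 441
Δ: 2! 4! 4! / 11! → 1/34650
sum: t=0:+1/72 t=1:−1/16 t=2:+1/72 = -5/144
3j²(3 3 4; 0 0 0) = Δ·Π!·Σ² = 2/77  (sign -1)
sum: t=0:+1/192 = 1/192
3j²(3 3 4; 3 -1 -2) = Δ·Π!·Σ² = 3/77  (sign +1)
combine: 4πI² = 441·2/77·3/77 = 54/121
take √, sign -1: I = -0.18845135

-0.188451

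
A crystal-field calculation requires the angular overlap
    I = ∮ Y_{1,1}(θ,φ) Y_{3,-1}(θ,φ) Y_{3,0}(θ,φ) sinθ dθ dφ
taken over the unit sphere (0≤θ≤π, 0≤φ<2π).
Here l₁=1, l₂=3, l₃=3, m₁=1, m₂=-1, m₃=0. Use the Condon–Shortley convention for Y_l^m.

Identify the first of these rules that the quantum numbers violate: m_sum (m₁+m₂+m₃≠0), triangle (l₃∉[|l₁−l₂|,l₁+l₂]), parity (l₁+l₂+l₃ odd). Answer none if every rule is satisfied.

Σmᵢ = 0  ✓
l₃∈[|l₁−l₂|,l₁+l₂]=[2,4], have l₃=3  ✓
Σlᵢ = 7 ⇒ odd  ✗

parity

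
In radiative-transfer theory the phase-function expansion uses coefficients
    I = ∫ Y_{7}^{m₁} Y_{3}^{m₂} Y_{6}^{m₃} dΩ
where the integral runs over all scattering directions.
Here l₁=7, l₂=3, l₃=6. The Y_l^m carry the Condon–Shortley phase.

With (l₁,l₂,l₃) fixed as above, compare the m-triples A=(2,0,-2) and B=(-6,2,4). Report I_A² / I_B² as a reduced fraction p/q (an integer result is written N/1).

441/2288

Same 7,3,6: normalisation and zero-m 3j drop out of the ratio.
A: Δ: 4! 10! 2! / 17! → 1/2042040; sum: t=1:−1/207360 t=2:+1/120960 t=3:−1/967680 = 1/414720; 3j²(7 3 6; 2 0 -2) = Δ·Π!·Σ² = 21/4862  (sign +1)
B: Δ: 4! 10! 2! / 17! → 1/2042040; sum: t=3:−1/43545600 t=4:+1/8709120 = 1/10886400; 3j²(7 3 6; -6 2 4) = Δ·Π!·Σ² = 8/357  (sign +1)
I_A²/I_B² = (21/4862)/(8/357) = 441/2288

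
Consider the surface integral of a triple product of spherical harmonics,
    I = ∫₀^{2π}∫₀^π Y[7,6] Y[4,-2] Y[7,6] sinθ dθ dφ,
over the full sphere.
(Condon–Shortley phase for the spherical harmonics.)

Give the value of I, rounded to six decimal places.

6 − 2 + 6 = 10 ≠ 0: azimuthal integral kills it; I = 0

0.000000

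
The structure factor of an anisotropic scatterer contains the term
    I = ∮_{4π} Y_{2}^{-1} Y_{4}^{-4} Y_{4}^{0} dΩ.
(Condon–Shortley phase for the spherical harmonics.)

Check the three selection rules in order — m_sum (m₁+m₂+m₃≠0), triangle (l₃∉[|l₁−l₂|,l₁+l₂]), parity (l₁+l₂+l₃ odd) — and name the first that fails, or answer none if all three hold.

m_sum

m₁+m₂+m₃ = -1 − 4 + 0 = -5  ✗
triangle: |2−4|=2 ≤ l₃=4 ≤ 2+4=6
parity: l₁+l₂+l₃ = 10 is even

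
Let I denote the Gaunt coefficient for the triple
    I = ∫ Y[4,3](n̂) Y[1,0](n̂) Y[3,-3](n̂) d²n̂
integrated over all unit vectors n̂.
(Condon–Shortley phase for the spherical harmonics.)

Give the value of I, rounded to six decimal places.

Rules hold: Σm=0, L=8 even, 3≤3≤5.
N = 9·3·7 = 189
Δ = 2!·6!·0!/9! = 1/252
Racah Σ t=1..1: t=1:−1/36 = -1/36
⇒ 3j(4 1 3; 0 0 0)² = 4/63, sgn +1
Racah Σ t=1..1: t=1:−1/720 = -1/720
⇒ 3j(4 1 3; 3 0 -3)² = 1/36, sgn -1
4πI² = N·(3j₀)²·(3jₘ)² = 1/3
I = -1·√(0.333333/4π) = -0.16286750

-0.162868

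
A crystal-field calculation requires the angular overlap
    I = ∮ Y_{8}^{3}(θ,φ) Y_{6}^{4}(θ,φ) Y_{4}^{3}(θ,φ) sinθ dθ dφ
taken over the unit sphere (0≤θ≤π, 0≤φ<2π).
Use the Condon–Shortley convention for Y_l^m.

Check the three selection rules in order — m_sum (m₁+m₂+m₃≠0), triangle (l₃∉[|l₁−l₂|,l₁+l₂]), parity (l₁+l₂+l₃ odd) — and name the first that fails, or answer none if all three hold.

m_sum

Σmᵢ = 10  ✗
l₃∈[|l₁−l₂|,l₁+l₂]=[2,14], have l₃=4
Σlᵢ = 18 ⇒ even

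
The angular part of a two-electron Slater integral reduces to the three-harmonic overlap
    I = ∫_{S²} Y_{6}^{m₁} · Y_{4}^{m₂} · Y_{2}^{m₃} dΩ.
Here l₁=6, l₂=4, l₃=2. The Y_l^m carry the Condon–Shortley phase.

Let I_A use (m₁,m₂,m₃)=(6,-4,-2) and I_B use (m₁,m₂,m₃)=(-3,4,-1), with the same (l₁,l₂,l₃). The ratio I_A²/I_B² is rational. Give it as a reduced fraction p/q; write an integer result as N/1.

l's match ⇒ only the (l;m) 3-j factors differ between A and B.
A: triangle coeff Δ(6,4,2) = 1/6435; Σ_t [0,0]: t=0:+1/967680 = 1/967680; (3j)²=1/13 [(6 4 2; 6 -4 -2)], sign=+1
B: triangle coeff Δ(6,4,2) = 1/6435; Σ_t [8,8]: t=8:+1/241920 = 1/241920; (3j)²=1/715 [(6 4 2; -3 4 -1)], sign=-1
I_A²/I_B² = (1/13)/(1/715) = 55/1

55/1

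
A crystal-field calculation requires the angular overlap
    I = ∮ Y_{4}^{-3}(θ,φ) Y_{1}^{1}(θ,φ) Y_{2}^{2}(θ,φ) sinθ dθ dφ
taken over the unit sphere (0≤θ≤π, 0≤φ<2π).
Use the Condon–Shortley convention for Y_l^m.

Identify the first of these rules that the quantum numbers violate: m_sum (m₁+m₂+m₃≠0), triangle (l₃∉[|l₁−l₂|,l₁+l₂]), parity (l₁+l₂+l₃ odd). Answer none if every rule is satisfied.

Σmᵢ = 0  ✓
l₃∈[|l₁−l₂|,l₁+l₂]=[3,5], have l₃=2  ✗
Σlᵢ = 7 ⇒ odd

triangle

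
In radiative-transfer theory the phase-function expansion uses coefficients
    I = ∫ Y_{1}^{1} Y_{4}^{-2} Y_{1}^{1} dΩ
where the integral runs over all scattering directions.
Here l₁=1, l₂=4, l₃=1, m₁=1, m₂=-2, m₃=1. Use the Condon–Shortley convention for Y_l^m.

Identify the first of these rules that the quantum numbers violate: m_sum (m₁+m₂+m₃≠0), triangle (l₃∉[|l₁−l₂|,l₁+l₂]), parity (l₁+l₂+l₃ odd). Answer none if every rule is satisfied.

Σmᵢ = 0  ✓
l₃∈[|l₁−l₂|,l₁+l₂]=[3,5], have l₃=1  ✗
Σlᵢ = 6 ⇒ even

triangle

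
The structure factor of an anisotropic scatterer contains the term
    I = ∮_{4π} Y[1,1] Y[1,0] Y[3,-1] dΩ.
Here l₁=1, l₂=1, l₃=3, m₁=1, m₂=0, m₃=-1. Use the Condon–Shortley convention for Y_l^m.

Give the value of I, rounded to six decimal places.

0.000000

|1−1|≤3≤1+1 violated ⇒ I = 0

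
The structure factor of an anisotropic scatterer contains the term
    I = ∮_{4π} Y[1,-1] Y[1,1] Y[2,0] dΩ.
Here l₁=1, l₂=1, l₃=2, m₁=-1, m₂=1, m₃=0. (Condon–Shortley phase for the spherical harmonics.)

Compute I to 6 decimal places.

0.126157

Checks pass: Σm=0; 4 even; l₃=2∈[0,2].
(2·1+1)(2·1+1)(2·2+1) = 45
Δ: 0! 2! 2! / 5! → 1/30
sum: t=0:+1/1 = 1/1
3j²(1 1 2; 0 0 0) = Δ·Π!·Σ² = 2/15  (sign +1)
sum: t=0:+1/4 = 1/4
3j²(1 1 2; -1 1 0) = Δ·Π!·Σ² = 1/30  (sign +1)
combine: 4πI² = 45·2/15·1/30 = 1/5
take √, sign +1: I = 0.12615663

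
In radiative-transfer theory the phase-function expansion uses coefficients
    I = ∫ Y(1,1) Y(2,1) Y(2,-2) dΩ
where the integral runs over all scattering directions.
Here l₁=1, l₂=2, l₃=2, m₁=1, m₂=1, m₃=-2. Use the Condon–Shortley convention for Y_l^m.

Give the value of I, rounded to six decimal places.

0.000000

L=5 odd ⇒ parity kills the (l;000) factor ⇒ I = 0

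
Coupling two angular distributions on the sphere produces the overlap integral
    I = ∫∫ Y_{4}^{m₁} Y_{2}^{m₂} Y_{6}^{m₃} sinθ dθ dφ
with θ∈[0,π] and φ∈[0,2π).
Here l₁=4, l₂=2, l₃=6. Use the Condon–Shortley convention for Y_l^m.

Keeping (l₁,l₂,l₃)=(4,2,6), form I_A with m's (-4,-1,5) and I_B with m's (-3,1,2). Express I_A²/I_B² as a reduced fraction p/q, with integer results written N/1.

Same 4,2,6: normalisation and zero-m 3j drop out of the ratio.
A: Δ: 0! 8! 4! / 13! → 1/6435; sum: t=0:+1/241920 = 1/241920; 3j²(4 2 6; -4 -1 5) = Δ·Π!·Σ² = 1/39  (sign -1)
B: Δ: 0! 8! 4! / 13! → 1/6435; sum: t=0:+1/30240 = 1/30240; 3j²(4 2 6; -3 1 2) = Δ·Π!·Σ² = 32/6435  (sign +1)
I_A²/I_B² = (1/39)/(32/6435) = 165/32

165/32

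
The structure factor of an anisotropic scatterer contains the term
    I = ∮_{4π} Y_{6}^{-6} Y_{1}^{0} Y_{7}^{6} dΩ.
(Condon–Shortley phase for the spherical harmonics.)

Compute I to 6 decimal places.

0.126157

Rules hold: Σm=0, L=14 even, 5≤7≤7.
N = 13·3·15 = 585
Δ = 0!·12!·2!/15! = 1/1365
Racah Σ t=0..0: t=0:+1/518400 = 1/518400
⇒ 3j(6 1 7; 0 0 0)² = 7/195, sgn -1
Racah Σ t=0..0: t=0:+1/479001600 = 1/479001600
⇒ 3j(6 1 7; -6 0 6)² = 1/105, sgn -1
4πI² = N·(3j₀)²·(3jₘ)² = 1/5
I = +1·√(0.2/4π) = 0.12615663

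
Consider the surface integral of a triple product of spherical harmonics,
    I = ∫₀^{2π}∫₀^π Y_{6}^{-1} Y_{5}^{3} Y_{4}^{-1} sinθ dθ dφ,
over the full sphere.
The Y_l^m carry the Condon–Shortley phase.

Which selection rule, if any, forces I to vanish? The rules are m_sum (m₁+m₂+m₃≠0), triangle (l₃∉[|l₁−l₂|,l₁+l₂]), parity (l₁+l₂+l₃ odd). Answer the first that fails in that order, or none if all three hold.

m_sum

m₁+m₂+m₃ = -1 + 3 − 1 = 1  ✗
triangle: |6−5|=1 ≤ l₃=4 ≤ 6+5=11
parity: l₁+l₂+l₃ = 15 is odd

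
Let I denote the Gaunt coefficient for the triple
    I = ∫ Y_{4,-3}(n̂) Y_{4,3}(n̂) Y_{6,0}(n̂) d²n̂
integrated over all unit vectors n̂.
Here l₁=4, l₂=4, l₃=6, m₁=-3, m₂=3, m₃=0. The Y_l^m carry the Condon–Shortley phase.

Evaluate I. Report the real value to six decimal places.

Rules hold: Σm=0, L=14 even, 0≤6≤8.
N = 9·9·13 = 1053
Δ = 2!·6!·6!/15! = 1/1261260
Racah Σ t=0..2: t=0:+1/4608 t=1:−1/1296 t=2:+1/4608 = -7/20736
⇒ 3j(4 4 6; 0 0 0)² = 20/1287, sgn -1
Racah Σ t=1..2: t=1:−1/518400 t=2:+1/28800 = 17/518400
⇒ 3j(4 4 6; -3 3 0)² = 289/25740, sgn +1
4πI² = N·(3j₀)²·(3jₘ)² = 289/1573
I = -1·√(0.183725/4π) = -0.12091485

-0.120915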